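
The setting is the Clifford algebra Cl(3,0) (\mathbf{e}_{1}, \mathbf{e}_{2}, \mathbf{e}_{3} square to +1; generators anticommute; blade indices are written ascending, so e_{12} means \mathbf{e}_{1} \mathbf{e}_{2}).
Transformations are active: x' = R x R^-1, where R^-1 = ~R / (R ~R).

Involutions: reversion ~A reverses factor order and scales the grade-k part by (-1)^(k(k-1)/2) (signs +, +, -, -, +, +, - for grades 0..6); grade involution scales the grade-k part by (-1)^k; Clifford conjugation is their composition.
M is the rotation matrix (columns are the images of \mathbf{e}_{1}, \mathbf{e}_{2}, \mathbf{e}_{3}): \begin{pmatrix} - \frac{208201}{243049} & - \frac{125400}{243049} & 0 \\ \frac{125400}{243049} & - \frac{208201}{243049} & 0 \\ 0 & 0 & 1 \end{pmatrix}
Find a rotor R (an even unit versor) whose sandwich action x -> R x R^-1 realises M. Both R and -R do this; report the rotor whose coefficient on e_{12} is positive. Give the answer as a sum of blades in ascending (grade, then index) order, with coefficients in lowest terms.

Method: write R = a + b12*e_{12} + b13*e_{13} + b23*e_{23} with a^2 + b12^2 + b13^2 + b23^2 = 1 (so R^-1 = ~R). Expanding the columns R e_j ~R gives tr M = 4a^2 - 1 and, from the antisymmetric part, M21 - M12 = -4a*b12, M13 - M31 = 4a*b13, M32 - M23 = -4a*b23.
Here tr M = -\frac{173353}{243049}, so a^2 = (1 + tr M)/4 = \frac{17424}{243049} and a = ±\frac{132}{493}. Taking a = \frac{132}{493}: M21 - M12 = \frac{250800}{243049}, M13 - M31 = 0, M32 - M23 = 0, giving b12 = -\frac{475}{493}, b13 = 0, b23 = 0, i.e. R = \frac{132}{493} - \frac{475}{493} e_{12}.
Its e_{12} coefficient is negative, so report the other preimage -R.
Answer: -\frac{132}{493} + \frac{475}{493} e_{12}. Uniqueness: Spin(3) -> SO(3) maps R and -R to the same rotation of trace -\frac{173353}{243049}; fixing the sign of the e_{12} coefficient removes the ambiguity.


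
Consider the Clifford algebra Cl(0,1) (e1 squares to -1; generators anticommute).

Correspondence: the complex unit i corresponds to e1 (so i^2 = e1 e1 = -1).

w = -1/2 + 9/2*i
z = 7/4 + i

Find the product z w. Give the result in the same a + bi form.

In blades: z = 7/4 + e1, w = -1/2 + 9/2*e1.
Distribute z over w term by term (generator squares from the signature, products reordered to ascending indices): (7/4)*w = -7/8 + 63/8*e1; (e1)*w = -9/2 - 1/2*e1.
Sum: -43/8 + 59/8*e1; translating back through the correspondence:
Answer: -43/8 + 59/8*i


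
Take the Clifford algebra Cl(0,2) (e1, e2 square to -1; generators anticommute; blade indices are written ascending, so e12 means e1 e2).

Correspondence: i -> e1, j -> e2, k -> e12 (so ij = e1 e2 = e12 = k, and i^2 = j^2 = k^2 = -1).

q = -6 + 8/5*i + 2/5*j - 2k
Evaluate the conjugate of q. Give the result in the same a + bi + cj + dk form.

In blades: q = -6 + 8/5*e1 + 2/5*e2 - 2*e12.
Conjugation here is Clifford conjugation: the scalar is fixed and the grade-1 and grade-2 blades all flip sign, giving -6 - 8/5*e1 - 2/5*e2 + 2*e12; translating back:
Answer: -6 - 8/5*i - 2/5*j + 2k


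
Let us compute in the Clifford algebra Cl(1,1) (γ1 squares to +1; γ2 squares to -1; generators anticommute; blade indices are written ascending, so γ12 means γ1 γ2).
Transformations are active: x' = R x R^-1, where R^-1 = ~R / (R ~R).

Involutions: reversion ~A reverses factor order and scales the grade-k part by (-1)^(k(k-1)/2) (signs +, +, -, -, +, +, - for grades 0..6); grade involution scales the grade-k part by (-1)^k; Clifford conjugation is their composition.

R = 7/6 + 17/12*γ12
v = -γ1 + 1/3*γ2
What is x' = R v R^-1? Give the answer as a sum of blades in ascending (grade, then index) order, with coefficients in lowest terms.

~R = 7/6 - 17/12*γ12, and R ~R = -31/48, so R^-1 = ~R / (-31/48).
R v = -59/36*γ1 + 65/36*γ2
Answer: 1931/279*γ1 - 1913/279*γ2


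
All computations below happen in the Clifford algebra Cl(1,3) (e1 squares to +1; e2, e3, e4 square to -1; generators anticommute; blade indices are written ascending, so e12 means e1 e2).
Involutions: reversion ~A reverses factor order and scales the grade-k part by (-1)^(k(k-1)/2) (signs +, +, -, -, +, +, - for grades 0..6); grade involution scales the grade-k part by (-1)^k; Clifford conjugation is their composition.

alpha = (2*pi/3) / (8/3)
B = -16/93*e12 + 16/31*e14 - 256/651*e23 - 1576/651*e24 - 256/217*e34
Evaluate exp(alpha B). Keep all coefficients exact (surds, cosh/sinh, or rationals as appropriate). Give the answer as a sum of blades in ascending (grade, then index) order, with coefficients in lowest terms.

B^2 term by term: the squares give (-16/93)^2*(e12)^2 + (16/31)^2*(e14)^2 + (-256/651)^2*(e23)^2 + (-1576/651)^2*(e24)^2 + (-256/217)^2*(e34)^2 = 256/8649*(+1) + 256/961*(+1) + 65536/423801*(-1) + 2483776/423801*(-1) + 65536/47089*(-1) = -64/9 (each basis 2-blade squares to minus the product of its generators' squares); cross terms between blades sharing an index anticommute and cancel; the commuting (index-disjoint) pairs give grade-4 terms 2*c*c'*(blade product), which cancel blade by blade — e1234: 8192/20181 - 8192/20181 = 0 — confirming B is simple. So B^2 = -64/9.
B^2 = -64/9 — the negative square puts this in the circular regime; l = 8/3, alpha*l = 2*pi/3, so exp(alpha B) = cos(2*pi/3) + (sin(2*pi/3)/(8/3))*B = -1/2 + (3*sqrt(3)/16)*B.
Answer: -1/2 - sqrt(3)/31*e12 + 3*sqrt(3)/31*e14 - 16*sqrt(3)/217*e23 - 197*sqrt(3)/434*e24 - 48*sqrt(3)/217*e34


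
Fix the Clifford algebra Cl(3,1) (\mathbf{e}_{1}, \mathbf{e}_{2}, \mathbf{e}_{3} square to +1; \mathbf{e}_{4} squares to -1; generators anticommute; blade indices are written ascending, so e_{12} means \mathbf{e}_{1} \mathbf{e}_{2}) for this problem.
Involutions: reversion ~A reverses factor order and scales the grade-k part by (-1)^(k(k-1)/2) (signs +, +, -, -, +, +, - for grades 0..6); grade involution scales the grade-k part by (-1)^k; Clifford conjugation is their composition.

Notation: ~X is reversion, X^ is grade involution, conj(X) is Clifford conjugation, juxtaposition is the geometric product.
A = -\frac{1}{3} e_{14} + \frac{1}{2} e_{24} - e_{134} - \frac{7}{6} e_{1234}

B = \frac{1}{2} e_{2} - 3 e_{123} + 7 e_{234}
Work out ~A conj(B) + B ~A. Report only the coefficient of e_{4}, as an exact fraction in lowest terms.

first term: -\frac{49}{6} e_{1} + \frac{7}{2} e_{3} + \frac{13}{4} e_{4} + 7 e_{12} + 3 e_{24} - \frac{7}{3} e_{123} + \frac{1}{6} e_{124} + \frac{25}{12} e_{134} + e_{234} - \frac{1}{2} e_{1234}
second term: \frac{49}{6} e_{1} + \frac{7}{2} e_{3} - \frac{15}{4} e_{4} - 7 e_{12} - 3 e_{24} + \frac{7}{3} e_{123} - \frac{1}{6} e_{124} - \frac{11}{12} e_{134} - e_{234} - \frac{1}{2} e_{1234}
Answer: -\frac{1}{2}


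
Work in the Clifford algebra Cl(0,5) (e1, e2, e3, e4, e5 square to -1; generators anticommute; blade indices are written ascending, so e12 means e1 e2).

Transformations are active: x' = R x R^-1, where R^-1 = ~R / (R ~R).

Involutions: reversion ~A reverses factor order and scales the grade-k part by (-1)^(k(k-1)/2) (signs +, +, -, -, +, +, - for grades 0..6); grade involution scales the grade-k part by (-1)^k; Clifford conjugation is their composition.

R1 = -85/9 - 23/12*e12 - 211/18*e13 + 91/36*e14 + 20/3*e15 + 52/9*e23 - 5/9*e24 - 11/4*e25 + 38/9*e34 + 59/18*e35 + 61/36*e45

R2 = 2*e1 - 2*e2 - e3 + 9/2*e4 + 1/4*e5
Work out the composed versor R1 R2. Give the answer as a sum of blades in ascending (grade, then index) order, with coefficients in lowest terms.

Distribute over the terms of R2 (each basis-blade product reordered to ascending indices, repeated generators contracted through their squares):
R1 (2*e1) = -170/9*e1 - 23/6*e2 - 211/9*e3 + 91/18*e4 + 40/3*e5 + 104/9*e123 - 10/9*e124 - 11/2*e125 + 76/9*e134 + 59/9*e135 + 61/18*e145
R1 (-2*e2) = -23/6*e1 + 170/9*e2 - 104/9*e3 + 10/9*e4 + 11/2*e5 - 211/9*e123 + 91/18*e124 + 40/3*e125 - 76/9*e234 - 59/9*e235 - 61/18*e245
R1 (-e3) = -211/18*e1 + 52/9*e2 + 85/9*e3 - 38/9*e4 - 59/18*e5 + 23/12*e123 + 91/36*e134 + 20/3*e135 - 5/9*e234 - 11/4*e235 - 61/36*e345
R1 (9/2*e4) = -91/8*e1 + 5/2*e2 - 19*e3 - 85/2*e4 + 61/8*e5 - 69/8*e124 - 211/4*e134 - 30*e145 + 26*e234 + 99/8*e245 - 59/4*e345
R1 (1/4*e5) = -5/3*e1 + 11/16*e2 - 59/72*e3 - 61/144*e4 - 85/36*e5 - 23/48*e125 - 211/72*e135 + 91/144*e145 + 13/9*e235 - 5/36*e245 + 19/18*e345
Summing the partial products and collecting blades:
Answer: -3419/72*e1 + 1153/48*e2 - 363/8*e3 - 1967/48*e4 + 1499/72*e5 - 359/36*e123 - 337/72*e124 + 353/48*e125 - 376/9*e134 + 247/24*e135 - 1247/48*e145 + 17*e234 - 283/36*e235 + 637/72*e245 - 277/18*e345


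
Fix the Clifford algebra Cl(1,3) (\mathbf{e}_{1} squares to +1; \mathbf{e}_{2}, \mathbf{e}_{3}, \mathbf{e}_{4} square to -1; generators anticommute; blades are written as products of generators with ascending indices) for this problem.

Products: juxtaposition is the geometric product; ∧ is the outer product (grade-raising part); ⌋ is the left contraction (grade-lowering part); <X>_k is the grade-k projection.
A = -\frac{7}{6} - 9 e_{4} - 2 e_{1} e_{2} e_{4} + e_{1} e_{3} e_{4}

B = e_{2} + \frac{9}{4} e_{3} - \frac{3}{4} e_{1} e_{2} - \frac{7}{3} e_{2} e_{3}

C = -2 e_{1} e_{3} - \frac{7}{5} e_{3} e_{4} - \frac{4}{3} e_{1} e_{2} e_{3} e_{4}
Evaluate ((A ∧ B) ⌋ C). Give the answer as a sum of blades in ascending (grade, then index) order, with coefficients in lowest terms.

step 1: -\frac{7}{6} e_{2} - \frac{21}{8} e_{3} + \frac{7}{8} e_{1} e_{2} + \frac{49}{18} e_{2} e_{3} + 9 e_{2} e_{4} + \frac{81}{4} e_{3} e_{4} + \frac{27}{4} e_{1} e_{2} e_{4} + 21 e_{2} e_{3} e_{4} + \frac{11}{2} e_{1} e_{2} e_{3} e_{4}
step 2: \frac{2141}{60} + \frac{133}{4} e_{1} - 9 e_{3} - \frac{147}{40} e_{4} + 27 e_{1} e_{2} - 12 e_{1} e_{3} + \frac{98}{27} e_{1} e_{4} - \frac{7}{6} e_{3} e_{4} - \frac{7}{2} e_{1} e_{2} e_{4} + \frac{14}{9} e_{1} e_{3} e_{4}
Answer: \frac{2141}{60} + \frac{133}{4} e_{1} - 9 e_{3} - \frac{147}{40} e_{4} + 27 e_{1} e_{2} - 12 e_{1} e_{3} + \frac{98}{27} e_{1} e_{4} - \frac{7}{6} e_{3} e_{4} - \frac{7}{2} e_{1} e_{2} e_{4} + \frac{14}{9} e_{1} e_{3} e_{4}


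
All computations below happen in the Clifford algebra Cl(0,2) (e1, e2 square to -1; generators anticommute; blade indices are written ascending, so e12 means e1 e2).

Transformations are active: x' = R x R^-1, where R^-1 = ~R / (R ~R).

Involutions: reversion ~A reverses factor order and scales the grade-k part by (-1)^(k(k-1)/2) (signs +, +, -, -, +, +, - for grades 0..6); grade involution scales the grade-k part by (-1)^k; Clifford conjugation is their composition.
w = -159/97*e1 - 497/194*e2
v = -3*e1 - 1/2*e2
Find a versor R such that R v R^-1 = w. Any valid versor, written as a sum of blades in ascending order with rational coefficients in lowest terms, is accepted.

Sketch: the shared square -37/4 makes R = v + w = -450/97*e1 - 297/97*e2 the natural versor; its sandwich fixes that direction, negates (v - w)/2, and sends v to w.
Answer: -450/97*e1 - 297/97*e2


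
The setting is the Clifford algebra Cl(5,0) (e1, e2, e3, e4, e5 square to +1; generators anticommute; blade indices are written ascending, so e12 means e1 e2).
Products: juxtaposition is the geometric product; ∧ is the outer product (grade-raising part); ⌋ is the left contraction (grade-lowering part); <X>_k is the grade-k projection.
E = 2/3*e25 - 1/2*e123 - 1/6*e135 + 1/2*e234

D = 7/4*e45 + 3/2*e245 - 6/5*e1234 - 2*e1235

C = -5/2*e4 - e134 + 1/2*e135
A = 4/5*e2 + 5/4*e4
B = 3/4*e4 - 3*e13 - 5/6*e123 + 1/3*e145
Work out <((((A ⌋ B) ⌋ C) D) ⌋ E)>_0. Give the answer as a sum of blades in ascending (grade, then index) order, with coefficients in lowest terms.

step 1: 15/16 + 2/3*e13 - 5/12*e15
step 2: -5/24*e3 - 161/96*e4 - 1/3*e5 - 15/16*e134 + 15/32*e135
step 3: -3/16*e2 + 7/12*e4 - 1127/384*e5 - 1/2*e24 + 161/64*e25 - 643/240*e123 + 1/4*e124 + 5/12*e125 - 105/128*e134 - 105/64*e135 - 39/16*e245 - 35/96*e345 - 45/64*e1234 - 45/32*e1235 + 5/16*e2345 - 709/240*e12345
step 4: -6317/1920 + 1127/576*e2 - 1/4*e3 - 1/8*e5 + 911/2304*e13 + 7/24*e23 - 3/32*e34
step 5: -6317/1920
Answer: -6317/1920


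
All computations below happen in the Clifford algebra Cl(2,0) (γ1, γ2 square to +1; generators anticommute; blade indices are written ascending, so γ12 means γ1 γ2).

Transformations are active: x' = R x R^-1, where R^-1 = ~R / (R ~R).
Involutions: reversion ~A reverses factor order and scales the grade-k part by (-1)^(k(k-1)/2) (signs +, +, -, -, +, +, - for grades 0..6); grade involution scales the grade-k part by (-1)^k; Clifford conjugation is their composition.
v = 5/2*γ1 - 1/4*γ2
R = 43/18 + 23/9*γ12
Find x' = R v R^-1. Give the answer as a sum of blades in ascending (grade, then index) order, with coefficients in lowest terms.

~R = 43/18 - 23/9*γ12, and R ~R = 3965/324, so R^-1 = ~R / (3965/324).
R v = 16/3*γ1 - 503/72*γ2
Answer: -3313/7930*γ1 - 39293/15860*γ2


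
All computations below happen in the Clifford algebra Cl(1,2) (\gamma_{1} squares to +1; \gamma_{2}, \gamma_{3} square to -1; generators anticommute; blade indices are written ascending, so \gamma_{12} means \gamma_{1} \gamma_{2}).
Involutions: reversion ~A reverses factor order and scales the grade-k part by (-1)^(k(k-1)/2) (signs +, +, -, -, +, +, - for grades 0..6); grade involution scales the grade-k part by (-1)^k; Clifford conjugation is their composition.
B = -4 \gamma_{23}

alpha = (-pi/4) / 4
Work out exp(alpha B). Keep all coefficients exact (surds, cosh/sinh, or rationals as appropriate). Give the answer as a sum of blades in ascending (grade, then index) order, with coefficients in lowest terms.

B^2 = (-4)^2*(\gamma_{23})^2 = 16*(-1) = -16 (a basis 2-blade squares to minus the product of its generators' squares).
B^2 = -16 — the negative square puts this in the circular regime; l = 4, alpha*l = - \frac{\pi}{4}, so exp(alpha B) = cos(- \frac{\pi}{4}) + (sin(- \frac{\pi}{4})/4)*B = \frac{\sqrt{2}}{2} + (- \frac{\sqrt{2}}{8})*B.
Answer: \frac{\sqrt{2}}{2} + \frac{\sqrt{2}}{2} \gamma_{23}


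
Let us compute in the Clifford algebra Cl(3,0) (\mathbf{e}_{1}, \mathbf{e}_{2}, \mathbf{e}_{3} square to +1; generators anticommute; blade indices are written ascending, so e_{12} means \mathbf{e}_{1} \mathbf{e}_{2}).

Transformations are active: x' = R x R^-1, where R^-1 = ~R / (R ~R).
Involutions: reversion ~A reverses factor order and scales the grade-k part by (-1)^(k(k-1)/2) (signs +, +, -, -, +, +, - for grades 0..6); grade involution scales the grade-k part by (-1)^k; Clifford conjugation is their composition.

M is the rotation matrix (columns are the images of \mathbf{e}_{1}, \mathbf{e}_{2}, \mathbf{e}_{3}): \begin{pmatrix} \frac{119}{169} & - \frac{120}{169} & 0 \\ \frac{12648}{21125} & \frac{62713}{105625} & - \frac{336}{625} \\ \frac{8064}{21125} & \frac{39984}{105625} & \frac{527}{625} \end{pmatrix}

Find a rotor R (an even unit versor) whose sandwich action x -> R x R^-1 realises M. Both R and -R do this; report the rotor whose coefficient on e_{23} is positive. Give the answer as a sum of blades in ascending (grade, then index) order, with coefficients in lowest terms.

Method: write R = a + b12*e_{12} + b13*e_{13} + b23*e_{23} with a^2 + b12^2 + b13^2 + b23^2 = 1 (so R^-1 = ~R). Expanding the columns R e_j ~R gives tr M = 4a^2 - 1 and, from the antisymmetric part, M21 - M12 = -4a*b12, M13 - M31 = 4a*b13, M32 - M23 = -4a*b23.
Here tr M = \frac{226151}{105625}, so a^2 = (1 + tr M)/4 = \frac{82944}{105625} and a = ±\frac{288}{325}. Taking a = \frac{288}{325}: M21 - M12 = \frac{27648}{21125}, M13 - M31 = -\frac{8064}{21125}, M32 - M23 = \frac{96768}{105625}, giving b12 = -\frac{24}{65}, b13 = -\frac{7}{65}, b23 = -\frac{84}{325}, i.e. R = \frac{288}{325} - \frac{24}{65} e_{12} - \frac{7}{65} e_{13} - \frac{84}{325} e_{23}.
Its e_{23} coefficient is negative, so report the other preimage -R.
Answer: -\frac{288}{325} + \frac{24}{65} e_{12} + \frac{7}{65} e_{13} + \frac{84}{325} e_{23}. Key observation: the double cover Spin(3) -> SO(3) sends R and -R to the same matrix (trace \frac{226151}{105625} here), so the stated sign of the e_{23} coefficient is what selects one sheet.


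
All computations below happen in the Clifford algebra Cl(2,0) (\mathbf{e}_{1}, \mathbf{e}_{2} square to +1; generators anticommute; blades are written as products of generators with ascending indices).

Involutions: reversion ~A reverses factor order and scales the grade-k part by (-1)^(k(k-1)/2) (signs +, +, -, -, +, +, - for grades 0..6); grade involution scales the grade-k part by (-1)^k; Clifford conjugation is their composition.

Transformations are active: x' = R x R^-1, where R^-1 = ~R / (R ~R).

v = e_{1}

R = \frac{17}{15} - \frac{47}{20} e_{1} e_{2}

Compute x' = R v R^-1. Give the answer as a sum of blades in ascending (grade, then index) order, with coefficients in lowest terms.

~R = \frac{17}{15} + \frac{47}{20} e_{1} e_{2}, and R ~R = \frac{4901}{720}, so R^-1 = ~R / (\frac{4901}{720}).
R v = \frac{17}{15} e_{1} + \frac{47}{20} e_{2}
Answer: -\frac{15257}{24505} e_{1} + \frac{19176}{24505} e_{2}


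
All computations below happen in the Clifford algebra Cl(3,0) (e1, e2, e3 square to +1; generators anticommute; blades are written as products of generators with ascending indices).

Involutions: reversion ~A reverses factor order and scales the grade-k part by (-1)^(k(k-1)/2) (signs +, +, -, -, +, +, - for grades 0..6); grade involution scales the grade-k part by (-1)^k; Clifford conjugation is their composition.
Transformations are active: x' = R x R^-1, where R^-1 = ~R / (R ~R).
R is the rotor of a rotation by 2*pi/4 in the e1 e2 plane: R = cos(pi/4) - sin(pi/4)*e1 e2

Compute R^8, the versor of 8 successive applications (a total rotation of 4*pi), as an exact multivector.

Because a rotor carries half the rotation angle, composing 8 copies of this e1 e2-plane rotor multiplies the phase: 8*(pi/4) = 2*pi, hence R^8 = cos(2*pi) - sin(2*pi)*e1 e2.
cos(2*pi) = 1 and sin(2*pi) = 0, so R^8 = 1. The total rotation 4*pi is 2 full turns, so every vector returns to itself, yet the rotor is +1, back on the identity sheet (an even number of 2*pi turns).
Answer: 1


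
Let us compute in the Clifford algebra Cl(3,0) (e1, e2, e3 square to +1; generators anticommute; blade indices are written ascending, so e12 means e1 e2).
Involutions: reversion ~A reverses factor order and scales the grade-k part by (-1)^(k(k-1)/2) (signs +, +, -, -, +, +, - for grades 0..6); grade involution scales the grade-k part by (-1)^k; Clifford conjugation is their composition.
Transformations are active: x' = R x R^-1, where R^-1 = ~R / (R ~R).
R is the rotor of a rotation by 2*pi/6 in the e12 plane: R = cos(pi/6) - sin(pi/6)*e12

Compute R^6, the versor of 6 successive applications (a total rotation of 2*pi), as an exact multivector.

The rotor phase is half the rotation angle and phases add under composition, so 6 steps in the e12 plane accumulate phase 6*(pi/6) = pi: R^6 = cos(pi) - sin(pi)*e12.
cos(pi) = -1 and sin(pi) = 0, so R^6 = -1. The total rotation 2*pi is 1 full turn, so every vector returns to itself, yet the rotor is -1, on the OTHER sheet of the double cover (an odd number of 2*pi turns).
Answer: -1


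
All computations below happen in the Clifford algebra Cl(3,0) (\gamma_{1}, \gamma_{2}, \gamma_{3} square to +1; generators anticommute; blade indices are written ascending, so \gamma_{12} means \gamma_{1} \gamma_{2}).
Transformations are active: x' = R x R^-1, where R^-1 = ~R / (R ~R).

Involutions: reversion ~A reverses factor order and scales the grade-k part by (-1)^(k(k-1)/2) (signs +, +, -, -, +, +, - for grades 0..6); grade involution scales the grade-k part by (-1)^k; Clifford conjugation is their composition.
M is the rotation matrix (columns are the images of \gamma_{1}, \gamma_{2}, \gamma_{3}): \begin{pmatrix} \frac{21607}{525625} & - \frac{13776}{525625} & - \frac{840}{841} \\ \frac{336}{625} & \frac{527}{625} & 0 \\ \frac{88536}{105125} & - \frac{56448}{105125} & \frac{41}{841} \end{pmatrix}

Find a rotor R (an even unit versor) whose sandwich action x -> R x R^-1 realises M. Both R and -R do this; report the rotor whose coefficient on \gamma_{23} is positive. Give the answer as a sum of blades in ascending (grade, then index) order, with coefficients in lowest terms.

Method: write R = a + b12*\gamma_{12} + b13*\gamma_{13} + b23*\gamma_{23} with a^2 + b12^2 + b13^2 + b23^2 = 1 (so R^-1 = ~R). Expanding the columns R e_j ~R gives tr M = 4a^2 - 1 and, from the antisymmetric part, M21 - M12 = -4a*b12, M13 - M31 = 4a*b13, M32 - M23 = -4a*b23.
Here tr M = \frac{490439}{525625}, so a^2 = (1 + tr M)/4 = \frac{254016}{525625} and a = ±\frac{504}{725}. Taking a = \frac{504}{725}: M21 - M12 = \frac{296352}{525625}, M13 - M31 = -\frac{193536}{105125}, M32 - M23 = -\frac{56448}{105125}, giving b12 = -\frac{147}{725}, b13 = -\frac{96}{145}, b23 = \frac{28}{145}, i.e. R = \frac{504}{725} - \frac{147}{725} \gamma_{12} - \frac{96}{145} \gamma_{13} + \frac{28}{145} \gamma_{23}.
Its \gamma_{23} coefficient is already positive.
Answer: \frac{504}{725} - \frac{147}{725} \gamma_{12} - \frac{96}{145} \gamma_{13} + \frac{28}{145} \gamma_{23}. Sheet selection: the two-to-one cover makes ±R indistinguishable at the matrix level (trace \frac{490439}{525625}), so uniqueness comes from the required sign on \gamma_{23}.


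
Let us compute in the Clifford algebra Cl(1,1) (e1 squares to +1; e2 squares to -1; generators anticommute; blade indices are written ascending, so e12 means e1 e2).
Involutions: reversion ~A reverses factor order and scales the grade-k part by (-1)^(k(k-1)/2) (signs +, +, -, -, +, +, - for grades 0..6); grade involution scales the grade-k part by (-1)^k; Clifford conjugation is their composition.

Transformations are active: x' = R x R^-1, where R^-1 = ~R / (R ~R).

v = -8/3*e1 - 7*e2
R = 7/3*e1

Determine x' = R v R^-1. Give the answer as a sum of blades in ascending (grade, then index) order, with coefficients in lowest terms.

~R = 7/3*e1, and R ~R = 49/9, so R^-1 = ~R / (49/9).
R v = -56/9 - 49/3*e12
Answer: -8/3*e1 + 7*e2


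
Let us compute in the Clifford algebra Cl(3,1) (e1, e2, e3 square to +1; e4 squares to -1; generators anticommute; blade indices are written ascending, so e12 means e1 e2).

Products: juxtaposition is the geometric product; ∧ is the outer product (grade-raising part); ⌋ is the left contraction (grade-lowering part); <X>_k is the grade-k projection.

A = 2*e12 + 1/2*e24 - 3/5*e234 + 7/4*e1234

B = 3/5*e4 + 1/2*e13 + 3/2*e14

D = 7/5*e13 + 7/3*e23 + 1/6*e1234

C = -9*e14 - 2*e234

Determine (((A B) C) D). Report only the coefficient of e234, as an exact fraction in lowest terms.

step 1: -3/10*e2 - 3/4*e12 + 397/200*e23 - 17/8*e24 - 39/20*e123 + 9/10*e124 - 1/4*e1234
step 2: 1/2*e1 + 81/10*e2 - 17/4*e3 + 397/100*e4 - 153/8*e12 + 9/5*e13 - 39/10*e14 + 9/4*e23 - 27/4*e24 + 3/5*e34 - 27/10*e124 + 3/2*e134 + 351/20*e234 - 3573/200*e1234
step 3: -1917/400 + 121/40*e1 + 61/6*e2 + 401/20*e3 - 861/20*e4 - 19/20*e12 - 87/2*e13 + 4047/100*e14 + 209/8*e23 - 26111/1000*e24 - 7209/400*e34 - 5707/600*e123 + 12217/600*e124 - 523/250*e134 + 1969/150*e234 + 7/20*e1234
Answer: 1969/150


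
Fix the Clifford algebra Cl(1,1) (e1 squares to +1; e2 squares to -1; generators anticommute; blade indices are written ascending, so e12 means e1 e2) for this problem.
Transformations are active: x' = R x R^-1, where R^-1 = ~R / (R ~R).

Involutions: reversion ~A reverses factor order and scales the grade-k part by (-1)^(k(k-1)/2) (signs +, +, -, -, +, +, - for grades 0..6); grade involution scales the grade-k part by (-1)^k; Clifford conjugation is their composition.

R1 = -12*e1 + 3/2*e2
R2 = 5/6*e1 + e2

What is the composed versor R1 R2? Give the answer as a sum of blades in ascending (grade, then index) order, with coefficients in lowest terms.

Distribute over the terms of R1 (each basis-blade product reordered to ascending indices, repeated generators contracted through their squares):
(-12*e1) R2 = -10 - 12*e12
(3/2*e2) R2 = -3/2 - 5/4*e12
Summing the partial products and collecting blades:
Answer: -23/2 - 53/4*e12


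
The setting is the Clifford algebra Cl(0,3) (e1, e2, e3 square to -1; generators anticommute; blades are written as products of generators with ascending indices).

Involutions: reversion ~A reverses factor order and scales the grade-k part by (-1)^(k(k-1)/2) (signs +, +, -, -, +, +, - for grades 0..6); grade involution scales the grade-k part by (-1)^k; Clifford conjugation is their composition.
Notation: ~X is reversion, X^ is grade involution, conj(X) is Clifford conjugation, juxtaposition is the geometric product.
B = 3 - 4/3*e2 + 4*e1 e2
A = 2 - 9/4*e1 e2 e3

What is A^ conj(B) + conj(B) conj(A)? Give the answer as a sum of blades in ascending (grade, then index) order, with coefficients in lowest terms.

first term: 6 + 8/3*e2 + 9*e3 - 8*e1 e2 + 3*e1 e3 + 27/4*e1 e2 e3
second term: 6 + 8/3*e2 - 9*e3 - 8*e1 e2 - 3*e1 e3 - 27/4*e1 e2 e3
Answer: 12 + 16/3*e2 - 16*e1 e2


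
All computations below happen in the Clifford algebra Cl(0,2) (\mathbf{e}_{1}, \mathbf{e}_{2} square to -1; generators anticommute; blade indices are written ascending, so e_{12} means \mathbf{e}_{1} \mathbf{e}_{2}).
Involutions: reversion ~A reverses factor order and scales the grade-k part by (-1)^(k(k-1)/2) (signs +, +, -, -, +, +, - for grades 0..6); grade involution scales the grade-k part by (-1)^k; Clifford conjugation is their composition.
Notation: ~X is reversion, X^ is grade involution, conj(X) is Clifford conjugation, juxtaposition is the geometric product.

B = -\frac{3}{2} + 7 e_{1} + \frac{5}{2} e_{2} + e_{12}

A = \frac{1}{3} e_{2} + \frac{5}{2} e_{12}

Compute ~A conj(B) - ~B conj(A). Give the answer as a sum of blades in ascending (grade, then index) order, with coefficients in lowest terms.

first term: -\frac{5}{3} - \frac{79}{12} e_{1} + 17 e_{2} + \frac{73}{12} e_{12}
second term: -\frac{5}{3} - \frac{79}{12} e_{1} + 18 e_{2} + \frac{17}{12} e_{12}
Answer: -e_{2} + \frac{14}{3} e_{12}


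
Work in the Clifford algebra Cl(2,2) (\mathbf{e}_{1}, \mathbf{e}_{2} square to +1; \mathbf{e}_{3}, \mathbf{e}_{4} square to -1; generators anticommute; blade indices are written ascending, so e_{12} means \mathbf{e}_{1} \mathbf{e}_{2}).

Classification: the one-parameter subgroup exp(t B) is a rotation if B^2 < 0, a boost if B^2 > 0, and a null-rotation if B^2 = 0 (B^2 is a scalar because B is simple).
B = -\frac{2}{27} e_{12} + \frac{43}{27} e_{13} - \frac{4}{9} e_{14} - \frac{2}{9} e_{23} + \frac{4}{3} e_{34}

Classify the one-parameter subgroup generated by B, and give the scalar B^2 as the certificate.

B^2 term by term: the squares give (-\frac{2}{27})^2*(e_{12})^2 + (\frac{43}{27})^2*(e_{13})^2 + (-\frac{4}{9})^2*(e_{14})^2 + (-\frac{2}{9})^2*(e_{23})^2 + (\frac{4}{3})^2*(e_{34})^2 = \frac{4}{729}*(-1) + \frac{1849}{729}*(+1) + \frac{16}{81}*(+1) + \frac{4}{81}*(+1) + \frac{16}{9}*(-1) = 1 (each basis 2-blade squares to minus the product of its generators' squares); cross terms between blades sharing an index anticommute and cancel; the commuting (index-disjoint) pairs give grade-4 terms 2*c*c'*(blade product), which cancel blade by blade — e_{1234}: -\frac{16}{81} + \frac{16}{81} = 0 — confirming B is simple. So B^2 = 1.
Answer: boost, certificate B^2 = 1. One invariant decides it: the square 1 survives every conjugation, and its sign is exactly the classification.


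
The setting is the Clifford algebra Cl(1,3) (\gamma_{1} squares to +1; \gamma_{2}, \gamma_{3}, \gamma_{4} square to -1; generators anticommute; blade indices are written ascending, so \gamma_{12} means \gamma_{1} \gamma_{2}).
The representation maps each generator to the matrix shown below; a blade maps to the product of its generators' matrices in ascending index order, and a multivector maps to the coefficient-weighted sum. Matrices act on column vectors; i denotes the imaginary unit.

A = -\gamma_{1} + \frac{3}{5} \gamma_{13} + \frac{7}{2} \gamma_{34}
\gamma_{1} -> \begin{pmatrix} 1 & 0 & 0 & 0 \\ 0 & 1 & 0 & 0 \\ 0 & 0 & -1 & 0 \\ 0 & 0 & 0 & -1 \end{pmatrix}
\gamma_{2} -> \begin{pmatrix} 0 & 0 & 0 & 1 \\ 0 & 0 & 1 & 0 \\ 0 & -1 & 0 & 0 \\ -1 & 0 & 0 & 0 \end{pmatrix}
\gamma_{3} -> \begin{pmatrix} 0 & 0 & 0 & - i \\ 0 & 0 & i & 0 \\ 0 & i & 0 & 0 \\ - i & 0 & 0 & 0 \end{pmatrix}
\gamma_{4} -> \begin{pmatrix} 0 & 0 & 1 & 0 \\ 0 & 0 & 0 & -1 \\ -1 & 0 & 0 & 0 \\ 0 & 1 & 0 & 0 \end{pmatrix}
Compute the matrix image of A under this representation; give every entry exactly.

Bivector images (products of the table entries): rho(\gamma_{13}) = rho(\gamma_{1})rho(\gamma_{3}) = \begin{pmatrix} 0 & 0 & 0 & - i \\ 0 & 0 & i & 0 \\ 0 & - i & 0 & 0 \\ i & 0 & 0 & 0 \end{pmatrix}; rho(\gamma_{34}) = rho(\gamma_{3})rho(\gamma_{4}) = \begin{pmatrix} 0 & - i & 0 & 0 \\ - i & 0 & 0 & 0 \\ 0 & 0 & 0 & - i \\ 0 & 0 & - i & 0 \end{pmatrix}.
M = (-1)*rho(\gamma_{1}) + (\frac{3}{5})*rho(\gamma_{13}) + (\frac{7}{2})*rho(\gamma_{34}), summed entrywise:
Answer: \begin{pmatrix} -1 & - \frac{7 i}{2} & 0 & - \frac{3 i}{5} \\ - \frac{7 i}{2} & -1 & \frac{3 i}{5} & 0 \\ 0 & - \frac{3 i}{5} & 1 & - \frac{7 i}{2} \\ \frac{3 i}{5} & 0 & - \frac{7 i}{2} & 1 \end{pmatrix}


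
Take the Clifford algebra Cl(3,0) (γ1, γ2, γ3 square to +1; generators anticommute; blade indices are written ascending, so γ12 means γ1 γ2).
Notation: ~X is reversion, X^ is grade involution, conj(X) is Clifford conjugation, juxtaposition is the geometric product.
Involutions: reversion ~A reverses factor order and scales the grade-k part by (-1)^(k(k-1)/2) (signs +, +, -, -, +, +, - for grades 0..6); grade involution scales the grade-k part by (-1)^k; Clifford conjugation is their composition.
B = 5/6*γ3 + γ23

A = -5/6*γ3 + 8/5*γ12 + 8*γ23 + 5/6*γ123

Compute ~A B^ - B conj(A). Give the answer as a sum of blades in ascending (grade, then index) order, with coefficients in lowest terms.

first term: 313/36 + 5/6*γ1 + 15/2*γ2 + 25/36*γ12 - 8/5*γ13 + 4/3*γ123
second term: 313/36 - 5/6*γ1 + 15/2*γ2 + 25/36*γ12 + 8/5*γ13 - 4/3*γ123
Answer: 5/3*γ1 - 16/5*γ13 + 8/3*γ123


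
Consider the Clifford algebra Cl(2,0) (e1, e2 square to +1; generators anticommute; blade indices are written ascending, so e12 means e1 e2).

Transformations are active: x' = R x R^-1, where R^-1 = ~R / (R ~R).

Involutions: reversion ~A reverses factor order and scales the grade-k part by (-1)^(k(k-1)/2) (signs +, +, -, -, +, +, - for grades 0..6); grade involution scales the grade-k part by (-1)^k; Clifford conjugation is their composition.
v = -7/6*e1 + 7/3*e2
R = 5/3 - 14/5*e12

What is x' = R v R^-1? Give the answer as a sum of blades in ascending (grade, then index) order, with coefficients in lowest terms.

~R = 5/3 + 14/5*e12, and R ~R = 2389/225, so R^-1 = ~R / (2389/225).
R v = -763/90*e1 + 28/45*e2
Answer: -21427/14334*e1 - 15323/7167*e2


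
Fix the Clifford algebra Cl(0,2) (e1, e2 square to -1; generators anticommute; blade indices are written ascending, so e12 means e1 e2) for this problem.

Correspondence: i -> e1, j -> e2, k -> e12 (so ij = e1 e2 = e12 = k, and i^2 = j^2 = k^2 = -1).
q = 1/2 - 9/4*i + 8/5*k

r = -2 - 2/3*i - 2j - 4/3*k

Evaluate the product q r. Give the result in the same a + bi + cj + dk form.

In blades: q = 1/2 - 9/4*e1 + 8/5*e12, r = -2 - 2/3*e1 - 2*e2 - 4/3*e12.
Distribute q over r term by term (generator squares from the signature, products reordered to ascending indices): (1/2)*r = -1 - 1/3*e1 - e2 - 2/3*e12; (-9/4*e1)*r = -3/2 + 9/2*e1 - 3*e2 + 9/2*e12; (8/5*e12)*r = 32/15 + 16/5*e1 - 16/15*e2 - 16/5*e12.
Sum: -11/30 + 221/30*e1 - 76/15*e2 + 19/30*e12; translating back through the correspondence:
Answer: -11/30 + 221/30*i - 76/15*j + 19/30*k


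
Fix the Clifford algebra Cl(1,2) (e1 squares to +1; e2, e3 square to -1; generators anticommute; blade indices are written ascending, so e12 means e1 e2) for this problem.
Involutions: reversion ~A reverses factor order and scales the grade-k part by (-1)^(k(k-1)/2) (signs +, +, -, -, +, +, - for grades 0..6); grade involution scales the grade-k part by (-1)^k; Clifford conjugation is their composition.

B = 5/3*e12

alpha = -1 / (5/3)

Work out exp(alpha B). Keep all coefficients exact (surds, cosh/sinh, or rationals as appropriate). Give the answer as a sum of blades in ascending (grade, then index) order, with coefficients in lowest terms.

B^2 = (5/3)^2*(e12)^2 = 25/9*(+1) = 25/9 (a basis 2-blade squares to minus the product of its generators' squares).
B^2 = 25/9 — hyperbolic case — the even/odd split gives cosh and sinh: l = 5/3, alpha*l = -1, so exp(alpha B) = cosh(-1) + (sinh(-1)/(5/3))*B = cosh(1) + (-3*sinh(1)/5)*B.
Answer: cosh(1) - sinh(1)*e12


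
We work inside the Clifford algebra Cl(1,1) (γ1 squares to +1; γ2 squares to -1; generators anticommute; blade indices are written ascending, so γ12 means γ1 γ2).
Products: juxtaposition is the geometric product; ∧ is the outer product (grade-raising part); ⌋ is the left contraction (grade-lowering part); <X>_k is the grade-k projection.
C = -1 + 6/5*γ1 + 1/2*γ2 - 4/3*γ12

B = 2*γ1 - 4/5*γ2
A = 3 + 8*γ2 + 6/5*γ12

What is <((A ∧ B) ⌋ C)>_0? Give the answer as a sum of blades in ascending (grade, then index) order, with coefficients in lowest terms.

step 1: 6*γ1 - 12/5*γ2 - 16*γ12
step 2: 446/15 + 16/5*γ1 - 8*γ2
step 3: 446/15
Answer: 446/15


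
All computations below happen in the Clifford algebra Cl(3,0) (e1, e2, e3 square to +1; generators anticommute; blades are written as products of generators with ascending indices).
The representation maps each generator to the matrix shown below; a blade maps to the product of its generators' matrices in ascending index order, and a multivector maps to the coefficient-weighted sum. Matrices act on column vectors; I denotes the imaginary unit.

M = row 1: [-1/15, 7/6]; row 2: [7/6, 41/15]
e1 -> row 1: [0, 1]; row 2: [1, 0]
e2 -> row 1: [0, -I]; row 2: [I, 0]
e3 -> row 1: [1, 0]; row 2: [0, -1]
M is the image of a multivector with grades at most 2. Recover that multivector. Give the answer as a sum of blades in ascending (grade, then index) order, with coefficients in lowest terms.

Method: 1, rho(e1), rho(e2), rho(e3) form a trace-orthogonal basis of the 2x2 complex matrices (tr(X Y) = 2 if X = Y, else 0), so M = m0*1 + m1*rho(e1) + m2*rho(e2) + m3*rho(e3) with m0 = tr(M)/2 = 4/3, m1 = tr(M rho(e1))/2 = 7/6, m2 = tr(M rho(e2))/2 = 0, m3 = tr(M rho(e3))/2 = -7/5.
Multiplying table entries, the bivector images are rho(e1 e2) = I*rho(e3), rho(e1 e3) = -I*rho(e2), rho(e2 e3) = I*rho(e1); with real blade coefficients the real parts of m0..m3 are the coefficients of 1, e1, e2, e3 and the imaginary parts give the bivectors (e2 e3: Im m1, e1 e3: -Im m2, e1 e2: Im m3).
Answer: 4/3 + 7/6*e1 - 7/5*e3


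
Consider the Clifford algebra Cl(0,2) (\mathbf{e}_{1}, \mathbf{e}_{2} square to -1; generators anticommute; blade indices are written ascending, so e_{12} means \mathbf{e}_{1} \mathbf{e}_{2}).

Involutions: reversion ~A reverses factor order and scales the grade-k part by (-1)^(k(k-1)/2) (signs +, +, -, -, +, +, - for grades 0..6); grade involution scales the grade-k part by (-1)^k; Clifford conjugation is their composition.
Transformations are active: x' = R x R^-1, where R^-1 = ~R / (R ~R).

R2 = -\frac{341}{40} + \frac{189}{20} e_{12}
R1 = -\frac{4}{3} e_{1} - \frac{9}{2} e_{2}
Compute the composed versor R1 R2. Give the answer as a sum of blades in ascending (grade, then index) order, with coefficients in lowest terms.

Distribute over the terms of R1 (each basis-blade product reordered to ascending indices, repeated generators contracted through their squares):
(-\frac{4}{3} e_{1}) R2 = \frac{341}{30} e_{1} + \frac{63}{5} e_{2}
(-\frac{9}{2} e_{2}) R2 = -\frac{1701}{40} e_{1} + \frac{3069}{80} e_{2}
Summing the partial products and collecting blades:
Answer: -\frac{3739}{120} e_{1} + \frac{4077}{80} e_{2}


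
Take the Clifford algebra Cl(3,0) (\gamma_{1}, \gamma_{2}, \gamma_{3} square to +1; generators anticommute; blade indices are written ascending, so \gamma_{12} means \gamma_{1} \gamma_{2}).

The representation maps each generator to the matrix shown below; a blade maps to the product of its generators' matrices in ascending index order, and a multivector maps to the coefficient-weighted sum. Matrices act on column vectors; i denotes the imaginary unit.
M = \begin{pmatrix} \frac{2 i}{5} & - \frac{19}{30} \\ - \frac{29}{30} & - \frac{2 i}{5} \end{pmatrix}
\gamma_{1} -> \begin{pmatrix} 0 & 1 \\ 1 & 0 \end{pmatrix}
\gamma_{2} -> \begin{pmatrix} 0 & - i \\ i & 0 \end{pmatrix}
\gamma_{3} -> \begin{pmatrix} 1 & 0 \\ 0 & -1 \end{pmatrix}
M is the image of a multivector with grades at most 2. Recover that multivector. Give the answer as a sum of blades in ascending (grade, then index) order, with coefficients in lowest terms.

Method: 1, rho(\gamma_{1}), rho(\gamma_{2}), rho(\gamma_{3}) form a trace-orthogonal basis of the 2x2 complex matrices (tr(X Y) = 2 if X = Y, else 0), so M = m0*1 + m1*rho(\gamma_{1}) + m2*rho(\gamma_{2}) + m3*rho(\gamma_{3}) with m0 = tr(M)/2 = 0, m1 = tr(M rho(\gamma_{1}))/2 = - \frac{4}{5}, m2 = tr(M rho(\gamma_{2}))/2 = \frac{i}{6}, m3 = tr(M rho(\gamma_{3}))/2 = \frac{2 i}{5}.
Multiplying table entries, the bivector images are rho(\gamma_{12}) = i*rho(\gamma_{3}), rho(\gamma_{13}) = -i*rho(\gamma_{2}), rho(\gamma_{23}) = i*rho(\gamma_{1}); with real blade coefficients the real parts of m0..m3 are the coefficients of 1, \gamma_{1}, \gamma_{2}, \gamma_{3} and the imaginary parts give the bivectors (\gamma_{23}: Im m1, \gamma_{13}: -Im m2, \gamma_{12}: Im m3).
Answer: -\frac{4}{5} \gamma_{1} + \frac{2}{5} \gamma_{12} - \frac{1}{6} \gamma_{13}


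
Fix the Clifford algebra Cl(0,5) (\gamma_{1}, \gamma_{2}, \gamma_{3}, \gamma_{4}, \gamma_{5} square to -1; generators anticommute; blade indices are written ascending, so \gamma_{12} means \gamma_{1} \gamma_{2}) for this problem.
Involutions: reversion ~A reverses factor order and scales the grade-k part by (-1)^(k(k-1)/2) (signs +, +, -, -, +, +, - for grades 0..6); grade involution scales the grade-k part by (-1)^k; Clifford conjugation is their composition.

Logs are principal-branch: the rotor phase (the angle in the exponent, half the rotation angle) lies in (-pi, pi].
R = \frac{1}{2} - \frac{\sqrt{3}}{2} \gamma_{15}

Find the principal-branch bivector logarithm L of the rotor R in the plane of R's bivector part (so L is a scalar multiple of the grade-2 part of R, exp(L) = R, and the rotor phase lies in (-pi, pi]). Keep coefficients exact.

The scalar part of R is \frac{1}{2}, and that scalar determines the rotor phase on the principal branch; recovering the unit plane as bivector-part over sine of the phase gives L = phase * plane.
Concretely: cos(phase) = \frac{1}{2} gives phase = ±\frac{\pi}{3}, and since phase/sin(phase) is even the sign is immaterial: L = (phase/sin(phase)) * <R>_2 = (\frac{2 \sqrt{3} \pi}{9}) * <R>_2.
Answer: - \frac{\pi}{3} \gamma_{15}


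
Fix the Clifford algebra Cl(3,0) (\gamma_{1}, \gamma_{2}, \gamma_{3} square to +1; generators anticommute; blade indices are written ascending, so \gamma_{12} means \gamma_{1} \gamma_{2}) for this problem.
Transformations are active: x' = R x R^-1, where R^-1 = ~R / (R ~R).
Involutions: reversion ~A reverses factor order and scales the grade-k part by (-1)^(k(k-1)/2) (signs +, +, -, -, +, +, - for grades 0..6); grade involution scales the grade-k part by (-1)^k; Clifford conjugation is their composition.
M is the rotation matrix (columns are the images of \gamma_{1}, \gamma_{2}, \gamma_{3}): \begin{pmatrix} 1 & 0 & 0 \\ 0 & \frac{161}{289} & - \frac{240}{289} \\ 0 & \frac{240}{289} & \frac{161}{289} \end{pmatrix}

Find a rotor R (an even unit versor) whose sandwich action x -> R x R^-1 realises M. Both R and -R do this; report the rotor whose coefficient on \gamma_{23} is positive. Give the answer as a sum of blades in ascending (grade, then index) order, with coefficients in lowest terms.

Method: write R = a + b12*\gamma_{12} + b13*\gamma_{13} + b23*\gamma_{23} with a^2 + b12^2 + b13^2 + b23^2 = 1 (so R^-1 = ~R). Expanding the columns R e_j ~R gives tr M = 4a^2 - 1 and, from the antisymmetric part, M21 - M12 = -4a*b12, M13 - M31 = 4a*b13, M32 - M23 = -4a*b23.
Here tr M = \frac{611}{289}, so a^2 = (1 + tr M)/4 = \frac{225}{289} and a = ±\frac{15}{17}. Taking a = \frac{15}{17}: M21 - M12 = 0, M13 - M31 = 0, M32 - M23 = \frac{480}{289}, giving b12 = 0, b13 = 0, b23 = -\frac{8}{17}, i.e. R = \frac{15}{17} - \frac{8}{17} \gamma_{23}.
Its \gamma_{23} coefficient is negative, so report the other preimage -R.
Answer: -\frac{15}{17} + \frac{8}{17} \gamma_{23}. Key observation: the double cover Spin(3) -> SO(3) sends R and -R to the same matrix (trace \frac{611}{289} here), so the stated sign of the \gamma_{23} coefficient is what selects one sheet.
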